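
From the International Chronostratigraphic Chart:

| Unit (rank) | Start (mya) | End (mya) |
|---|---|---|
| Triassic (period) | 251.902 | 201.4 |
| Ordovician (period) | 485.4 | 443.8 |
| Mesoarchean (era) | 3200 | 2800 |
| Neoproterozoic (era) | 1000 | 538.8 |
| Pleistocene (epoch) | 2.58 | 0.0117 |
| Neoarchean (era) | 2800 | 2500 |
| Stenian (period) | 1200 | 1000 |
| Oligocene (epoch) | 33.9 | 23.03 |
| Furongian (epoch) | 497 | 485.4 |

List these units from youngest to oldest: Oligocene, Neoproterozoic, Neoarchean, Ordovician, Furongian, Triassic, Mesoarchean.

Sorting by start age (ascending Ma, since larger Ma = older): Oligocene began 33.9, Triassic began 251.902, Ordovician began 485.4, Furongian began 497, Neoproterozoic began 1000, Neoarchean began 2800, Mesoarchean began 3200.

Oligocene, Triassic, Ordovician, Furongian, Neoproterozoic, Neoarchean, Mesoarchean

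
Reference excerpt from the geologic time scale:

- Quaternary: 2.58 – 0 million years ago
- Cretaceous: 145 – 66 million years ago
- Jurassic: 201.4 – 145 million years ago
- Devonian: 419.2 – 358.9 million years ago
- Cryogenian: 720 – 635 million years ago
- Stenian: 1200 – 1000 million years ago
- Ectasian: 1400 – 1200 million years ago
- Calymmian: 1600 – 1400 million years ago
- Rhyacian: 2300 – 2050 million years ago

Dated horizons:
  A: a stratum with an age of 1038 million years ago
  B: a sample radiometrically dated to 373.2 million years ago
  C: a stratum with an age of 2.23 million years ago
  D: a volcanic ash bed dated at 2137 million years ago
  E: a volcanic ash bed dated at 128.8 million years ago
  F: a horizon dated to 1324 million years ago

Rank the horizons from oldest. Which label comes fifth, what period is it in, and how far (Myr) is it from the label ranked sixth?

E, in the Cretaceous; 126.57 million years to C

Sorted oldest-first by Ma: D (2137), F (1324), A (1038), B (373.2), E (128.8), C (2.23).
The fifth oldest is E at 128.8 Ma, which lies in 145–66 Ma: the Cretaceous.
The sixth oldest is C at 2.23 Ma; separation = |128.8 − 2.23| = 126.57 Myr.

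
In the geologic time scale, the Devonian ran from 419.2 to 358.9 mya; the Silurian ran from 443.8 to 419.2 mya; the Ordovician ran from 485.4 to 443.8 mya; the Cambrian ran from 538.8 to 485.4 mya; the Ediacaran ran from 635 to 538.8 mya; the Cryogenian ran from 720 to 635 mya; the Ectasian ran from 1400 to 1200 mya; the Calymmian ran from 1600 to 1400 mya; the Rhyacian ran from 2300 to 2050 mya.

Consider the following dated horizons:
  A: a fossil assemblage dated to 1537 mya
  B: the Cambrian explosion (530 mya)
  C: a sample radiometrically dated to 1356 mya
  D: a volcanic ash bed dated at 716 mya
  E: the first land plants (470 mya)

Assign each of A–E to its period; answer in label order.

Match each age against the start–end ranges in the excerpt: A = 1537 Ma → Calymmian (1600–1400); B = 530 Ma → Cambrian (538.8–485.4); C = 1356 Ma → Ectasian (1400–1200); D = 716 Ma → Cryogenian (720–635); E = 470 Ma → Ordovician (485.4–443.8).

A — Calymmian; B — Cambrian; C — Ectasian; D — Cryogenian; E — Ordovician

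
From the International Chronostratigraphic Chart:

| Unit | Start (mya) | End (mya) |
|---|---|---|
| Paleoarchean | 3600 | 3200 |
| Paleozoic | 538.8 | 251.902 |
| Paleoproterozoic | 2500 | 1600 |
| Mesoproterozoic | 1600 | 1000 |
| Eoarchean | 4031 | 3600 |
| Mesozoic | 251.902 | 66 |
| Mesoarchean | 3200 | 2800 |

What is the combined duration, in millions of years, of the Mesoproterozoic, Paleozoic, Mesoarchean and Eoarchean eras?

1717.898 million years

Each duration: Mesoproterozoic = 600; Paleozoic = 286.898; Mesoarchean = 400; Eoarchean = 431.
Sum: 600 + 286.898 + 400 + 431 = 1717.898 Myr.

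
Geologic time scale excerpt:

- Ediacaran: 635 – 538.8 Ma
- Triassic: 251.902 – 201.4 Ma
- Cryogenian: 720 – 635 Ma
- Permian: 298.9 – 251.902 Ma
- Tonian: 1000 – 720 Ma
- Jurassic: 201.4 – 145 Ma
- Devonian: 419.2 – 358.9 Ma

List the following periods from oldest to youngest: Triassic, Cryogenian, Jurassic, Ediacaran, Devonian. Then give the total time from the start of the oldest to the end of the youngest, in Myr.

Cryogenian, Ediacaran, Devonian, Triassic, Jurassic; total span 575 Myr

Start ages (Ma): Cryogenian 720, Ediacaran 635, Devonian 419.2, Triassic 251.902, Jurassic 201.4.
Ordered oldest to youngest: Cryogenian, Ediacaran, Devonian, Triassic, Jurassic.
Span = 720 − 145 = 575 Myr.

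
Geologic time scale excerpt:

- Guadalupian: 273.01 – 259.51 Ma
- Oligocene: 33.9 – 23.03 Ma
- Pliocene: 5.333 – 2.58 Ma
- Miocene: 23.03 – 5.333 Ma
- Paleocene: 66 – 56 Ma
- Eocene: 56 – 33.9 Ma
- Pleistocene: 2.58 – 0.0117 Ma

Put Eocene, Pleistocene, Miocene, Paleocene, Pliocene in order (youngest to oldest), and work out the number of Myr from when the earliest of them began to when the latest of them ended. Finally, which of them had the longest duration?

Start ages (Ma): Paleocene 66, Eocene 56, Miocene 23.03, Pliocene 5.333, Pleistocene 2.58.
Ordered youngest to oldest: Pleistocene, Pliocene, Miocene, Eocene, Paleocene.
Span = 66 − 0.0117 = 65.9883 Myr.
Durations: Pleistocene 2.5683, Miocene 17.697, Eocene 22.1, Paleocene 10, Pliocene 2.753 → longest is Eocene (22.1 Myr).

Pleistocene, Pliocene, Miocene, Eocene, Paleocene; total span 65.9883 Myr; longest is Eocene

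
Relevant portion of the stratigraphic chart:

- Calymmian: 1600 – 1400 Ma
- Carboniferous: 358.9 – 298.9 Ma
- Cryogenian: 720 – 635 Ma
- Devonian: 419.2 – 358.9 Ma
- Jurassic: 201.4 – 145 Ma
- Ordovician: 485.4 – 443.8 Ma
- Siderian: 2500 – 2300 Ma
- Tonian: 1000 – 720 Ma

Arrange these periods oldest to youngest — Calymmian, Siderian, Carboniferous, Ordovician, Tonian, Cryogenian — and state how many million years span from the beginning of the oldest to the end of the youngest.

Start ages (Ma): Siderian 2500, Calymmian 1600, Tonian 1000, Cryogenian 720, Ordovician 485.4, Carboniferous 358.9.
Ordered oldest to youngest: Siderian, Calymmian, Tonian, Cryogenian, Ordovician, Carboniferous.
Span = 2500 − 298.9 = 2201.1 Myr.

Siderian, Calymmian, Tonian, Cryogenian, Ordovician, Carboniferous; total span 2201.1 Myr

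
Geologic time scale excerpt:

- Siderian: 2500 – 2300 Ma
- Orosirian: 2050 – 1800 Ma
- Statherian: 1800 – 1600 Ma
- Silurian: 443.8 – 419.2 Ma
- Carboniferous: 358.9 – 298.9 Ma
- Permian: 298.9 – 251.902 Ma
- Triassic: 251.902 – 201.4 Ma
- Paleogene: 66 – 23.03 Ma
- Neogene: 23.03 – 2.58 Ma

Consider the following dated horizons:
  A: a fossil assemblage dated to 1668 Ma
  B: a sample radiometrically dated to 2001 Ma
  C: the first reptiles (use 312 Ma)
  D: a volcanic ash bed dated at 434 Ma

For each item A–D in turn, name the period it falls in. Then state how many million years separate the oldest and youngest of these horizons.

A — Statherian; B — Orosirian; C — Carboniferous; D — Silurian; span 1689 million years

A: 1668 Ma lies in 1800–1600 Ma, so Statherian.
B: 2001 Ma lies in 2050–1800 Ma, so Orosirian.
C: 312 Ma lies in 358.9–298.9 Ma, so Carboniferous.
D: 434 Ma lies in 443.8–419.2 Ma, so Silurian.
Oldest = 2001 Ma, youngest = 312 Ma → span 1689 Myr.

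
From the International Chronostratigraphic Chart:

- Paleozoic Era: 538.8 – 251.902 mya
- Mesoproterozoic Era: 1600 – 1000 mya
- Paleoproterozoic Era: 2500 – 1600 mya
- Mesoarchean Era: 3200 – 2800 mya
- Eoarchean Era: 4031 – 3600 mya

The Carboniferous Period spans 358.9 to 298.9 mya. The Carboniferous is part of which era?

Paleozoic

The Carboniferous (358.9–298.9 Ma) lies entirely within 538.8–251.902 Ma, the Paleozoic Era.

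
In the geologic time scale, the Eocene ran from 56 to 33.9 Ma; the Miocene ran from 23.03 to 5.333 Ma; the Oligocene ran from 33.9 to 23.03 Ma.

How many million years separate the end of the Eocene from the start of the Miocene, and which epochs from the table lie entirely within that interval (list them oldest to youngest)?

10.87 million years; Oligocene

The Eocene closes at 33.9 Ma and the Miocene opens at 23.03 Ma, so the interval is 33.9 − 23.03 = 10.87 Myr.
An epoch fits inside if it starts at or after 33.9 Ma and ends at or before 23.03 Ma; oldest first that gives Oligocene.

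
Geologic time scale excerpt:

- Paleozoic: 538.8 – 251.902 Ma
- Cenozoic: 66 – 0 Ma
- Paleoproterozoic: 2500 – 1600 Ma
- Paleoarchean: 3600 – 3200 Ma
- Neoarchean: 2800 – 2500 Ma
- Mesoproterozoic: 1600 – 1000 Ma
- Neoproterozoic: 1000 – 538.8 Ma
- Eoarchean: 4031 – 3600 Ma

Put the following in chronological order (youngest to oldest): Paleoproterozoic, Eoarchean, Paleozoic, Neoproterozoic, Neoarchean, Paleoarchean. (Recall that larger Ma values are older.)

The oldest of these is Eoarchean (starts 4031 Ma) and the youngest is Paleozoic (ends 251.902 Ma).
In between, by decreasing start age: Paleoarchean (3600), Neoarchean (2800), Paleoproterozoic (2500), Neoproterozoic (1000).
Listing youngest first means reversing that sequence.

Paleozoic, Neoproterozoic, Paleoproterozoic, Neoarchean, Paleoarchean, Eoarchean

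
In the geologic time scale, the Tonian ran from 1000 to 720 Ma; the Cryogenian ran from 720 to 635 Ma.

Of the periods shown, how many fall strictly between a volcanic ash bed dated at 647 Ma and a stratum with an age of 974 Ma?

0

The older date is 974 Ma and the younger is 647 Ma.
No period both begins after 974 Ma and ends before 647 Ma, so the count is 0.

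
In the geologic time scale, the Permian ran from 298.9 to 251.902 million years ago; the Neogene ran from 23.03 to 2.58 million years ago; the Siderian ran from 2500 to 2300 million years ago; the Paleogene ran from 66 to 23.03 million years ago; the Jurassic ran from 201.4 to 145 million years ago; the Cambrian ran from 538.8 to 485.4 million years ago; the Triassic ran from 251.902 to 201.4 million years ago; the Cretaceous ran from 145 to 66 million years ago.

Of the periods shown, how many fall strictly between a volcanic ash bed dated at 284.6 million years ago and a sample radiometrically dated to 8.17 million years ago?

The older date is 284.6 Ma and the younger is 8.17 Ma.
Periods with start < 284.6 and end > 8.17 Ma: Triassic (251.902–201.4), Jurassic (201.4–145), Cretaceous (145–66), Paleogene (66–23.03).
That is 4 complete periods.

4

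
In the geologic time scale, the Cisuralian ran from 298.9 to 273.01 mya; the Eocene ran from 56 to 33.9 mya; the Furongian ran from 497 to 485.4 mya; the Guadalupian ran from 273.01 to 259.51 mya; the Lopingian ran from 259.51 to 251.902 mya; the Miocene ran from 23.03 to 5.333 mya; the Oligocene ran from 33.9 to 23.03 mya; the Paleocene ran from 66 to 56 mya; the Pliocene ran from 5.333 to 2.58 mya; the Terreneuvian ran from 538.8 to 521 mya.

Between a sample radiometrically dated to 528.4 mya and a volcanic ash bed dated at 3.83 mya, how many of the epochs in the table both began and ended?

The older date is 528.4 Ma and the younger is 3.83 Ma.
Epochs with start < 528.4 and end > 3.83 Ma: Furongian (497–485.4), Cisuralian (298.9–273.01), Guadalupian (273.01–259.51), Lopingian (259.51–251.902), Paleocene (66–56), Eocene (56–33.9), Oligocene (33.9–23.03), Miocene (23.03–5.333).
That is 8 complete epochs.

8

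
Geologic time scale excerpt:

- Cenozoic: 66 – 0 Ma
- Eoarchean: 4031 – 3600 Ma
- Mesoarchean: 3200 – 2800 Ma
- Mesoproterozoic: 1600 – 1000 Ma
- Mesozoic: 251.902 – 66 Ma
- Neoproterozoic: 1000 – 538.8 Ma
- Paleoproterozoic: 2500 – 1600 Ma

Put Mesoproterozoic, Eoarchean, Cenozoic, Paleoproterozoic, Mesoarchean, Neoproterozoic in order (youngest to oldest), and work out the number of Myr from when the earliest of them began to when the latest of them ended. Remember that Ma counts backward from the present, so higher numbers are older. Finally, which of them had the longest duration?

Start ages (Ma): Eoarchean 4031, Mesoarchean 3200, Paleoproterozoic 2500, Mesoproterozoic 1600, Neoproterozoic 1000, Cenozoic 66.
Ordered youngest to oldest: Cenozoic, Neoproterozoic, Mesoproterozoic, Paleoproterozoic, Mesoarchean, Eoarchean.
Span = 4031 − 0 = 4031 Myr.
Durations: Paleoproterozoic 900, Mesoproterozoic 600, Cenozoic 66, Neoproterozoic 461.2, Mesoarchean 400, Eoarchean 431 → longest is Paleoproterozoic (900 Myr).

Cenozoic, Neoproterozoic, Mesoproterozoic, Paleoproterozoic, Mesoarchean, Eoarchean; total span 4031 Myr; longest is Paleoproterozoic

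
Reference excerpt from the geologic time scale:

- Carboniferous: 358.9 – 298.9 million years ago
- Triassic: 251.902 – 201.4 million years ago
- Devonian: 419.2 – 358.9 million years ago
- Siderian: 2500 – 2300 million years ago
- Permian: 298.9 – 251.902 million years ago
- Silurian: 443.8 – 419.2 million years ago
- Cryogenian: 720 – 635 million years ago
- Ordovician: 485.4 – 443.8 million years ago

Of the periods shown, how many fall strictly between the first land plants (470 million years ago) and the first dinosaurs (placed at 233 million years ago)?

The older date is 470 Ma and the younger is 233 Ma.
Periods with start < 470 and end > 233 Ma: Silurian (443.8–419.2), Devonian (419.2–358.9), Carboniferous (358.9–298.9), Permian (298.9–251.902).
That is 4 complete periods.

4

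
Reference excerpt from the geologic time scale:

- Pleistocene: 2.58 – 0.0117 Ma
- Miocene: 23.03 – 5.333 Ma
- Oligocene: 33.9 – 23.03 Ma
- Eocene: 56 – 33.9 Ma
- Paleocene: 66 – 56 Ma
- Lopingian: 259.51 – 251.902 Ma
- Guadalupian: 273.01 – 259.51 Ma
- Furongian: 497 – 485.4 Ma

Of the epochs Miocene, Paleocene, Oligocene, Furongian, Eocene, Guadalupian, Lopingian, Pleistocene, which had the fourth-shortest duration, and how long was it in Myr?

Oligocene, 10.87 million years

Durations: Miocene 17.697; Paleocene 10; Oligocene 10.87; Furongian 11.6; Eocene 22.1; Guadalupian 13.5; Lopingian 7.608; Pleistocene 2.5683 Myr.
Sorted shortest-first: Pleistocene (2.5683), Lopingian (7.608), Paleocene (10), Oligocene (10.87), Furongian (11.6), Guadalupian (13.5), Miocene (17.697), Eocene (22.1).
The fourth shortest is Oligocene at 10.87 Myr.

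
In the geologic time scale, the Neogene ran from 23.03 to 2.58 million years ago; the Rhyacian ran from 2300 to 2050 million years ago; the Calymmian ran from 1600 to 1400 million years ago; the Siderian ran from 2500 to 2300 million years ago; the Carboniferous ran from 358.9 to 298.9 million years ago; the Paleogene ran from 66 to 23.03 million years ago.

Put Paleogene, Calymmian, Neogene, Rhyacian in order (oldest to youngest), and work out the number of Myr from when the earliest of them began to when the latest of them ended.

Rhyacian, Calymmian, Paleogene, Neogene; total span 2297.42 Myr

From the excerpt: Paleogene 66–23.03; Calymmian 1600–1400; Neogene 23.03–2.58; Rhyacian 2300–2050 (Ma).
Larger Ma is earlier, so the oldest is Rhyacian and the youngest is Neogene; oldest to youngest: Rhyacian, Calymmian, Paleogene, Neogene.
Oldest start 2300 minus youngest end 2.58 gives 2297.42 Myr overall.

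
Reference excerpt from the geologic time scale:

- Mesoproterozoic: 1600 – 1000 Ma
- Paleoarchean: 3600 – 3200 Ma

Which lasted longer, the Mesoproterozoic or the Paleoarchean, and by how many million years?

Mesoproterozoic, by 200 million years

Mesoproterozoic: 1600 − 1000 = 600 Myr.
Paleoarchean: 3600 − 3200 = 400 Myr.
Difference: 600 − 400 = 200 Myr, so the Mesoproterozoic was longer.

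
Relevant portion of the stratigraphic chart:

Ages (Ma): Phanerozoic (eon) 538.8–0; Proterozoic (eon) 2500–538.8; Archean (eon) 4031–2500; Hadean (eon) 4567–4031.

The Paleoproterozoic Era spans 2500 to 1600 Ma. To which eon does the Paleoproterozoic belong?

The Paleoproterozoic (2500–1600 Ma) lies entirely within 2500–538.8 Ma, the Proterozoic Eon.

Proterozoic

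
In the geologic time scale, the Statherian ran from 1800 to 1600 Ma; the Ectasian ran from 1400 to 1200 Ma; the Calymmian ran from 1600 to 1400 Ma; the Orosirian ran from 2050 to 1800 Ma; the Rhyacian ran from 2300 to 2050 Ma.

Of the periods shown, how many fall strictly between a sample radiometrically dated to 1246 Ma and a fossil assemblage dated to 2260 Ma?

The older date is 2260 Ma and the younger is 1246 Ma.
Periods with start < 2260 and end > 1246 Ma: Orosirian (2050–1800), Statherian (1800–1600), Calymmian (1600–1400).
That is 3 complete periods.

3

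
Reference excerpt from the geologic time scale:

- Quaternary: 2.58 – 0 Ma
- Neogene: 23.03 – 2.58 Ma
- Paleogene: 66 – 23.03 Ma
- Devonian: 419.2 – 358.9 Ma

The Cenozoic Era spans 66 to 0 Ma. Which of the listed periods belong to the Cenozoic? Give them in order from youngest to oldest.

Periods with both bounds inside 66–0 Ma: Quaternary (2.58–0), Neogene (23.03–2.58), Paleogene (66–23.03).

Quaternary, Neogene, Paleogene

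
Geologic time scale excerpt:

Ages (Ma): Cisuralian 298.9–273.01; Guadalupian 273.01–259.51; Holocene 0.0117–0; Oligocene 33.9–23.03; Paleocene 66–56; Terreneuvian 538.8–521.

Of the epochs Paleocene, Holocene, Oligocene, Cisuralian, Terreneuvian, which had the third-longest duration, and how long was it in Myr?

Durations: Paleocene 10; Holocene 0.0117; Oligocene 10.87; Cisuralian 25.89; Terreneuvian 17.8 Myr.
Sorted longest-first: Cisuralian (25.89), Terreneuvian (17.8), Oligocene (10.87), Paleocene (10), Holocene (0.0117).
The third longest is Oligocene at 10.87 Myr.

Oligocene, 10.87 million years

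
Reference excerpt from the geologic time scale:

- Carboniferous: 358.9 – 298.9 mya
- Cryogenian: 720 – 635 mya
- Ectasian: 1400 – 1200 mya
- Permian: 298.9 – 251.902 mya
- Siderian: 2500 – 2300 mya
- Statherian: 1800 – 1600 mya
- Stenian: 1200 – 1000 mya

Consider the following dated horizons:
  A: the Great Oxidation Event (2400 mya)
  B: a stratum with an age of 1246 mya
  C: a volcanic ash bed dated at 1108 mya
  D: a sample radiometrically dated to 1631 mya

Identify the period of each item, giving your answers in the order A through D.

A — Siderian; B — Ectasian; C — Stenian; D — Statherian

Match each age against the start–end ranges in the excerpt: A = 2400 Ma → Siderian (2500–2300); B = 1246 Ma → Ectasian (1400–1200); C = 1108 Ma → Stenian (1200–1000); D = 1631 Ma → Statherian (1800–1600).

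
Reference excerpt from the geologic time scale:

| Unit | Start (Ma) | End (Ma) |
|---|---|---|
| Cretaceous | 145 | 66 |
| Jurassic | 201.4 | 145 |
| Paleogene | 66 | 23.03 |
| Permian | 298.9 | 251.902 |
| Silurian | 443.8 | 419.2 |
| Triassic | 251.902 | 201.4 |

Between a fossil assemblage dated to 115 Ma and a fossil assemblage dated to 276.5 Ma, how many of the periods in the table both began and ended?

276.5 Ma sits inside the Permian (298.9–251.902) and 115 Ma inside the Cretaceous (145–66); neither of those is wholly between the two dates.
The listed periods lying completely between them are Triassic, Jurassic — 2 in all.

2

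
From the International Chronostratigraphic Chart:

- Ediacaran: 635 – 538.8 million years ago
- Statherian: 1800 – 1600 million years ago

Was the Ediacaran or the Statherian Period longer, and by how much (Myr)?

Statherian, by 103.8 million years

Ediacaran: 635 − 538.8 = 96.2 Myr.
Statherian: 1800 − 1600 = 200 Myr.
Difference: 200 − 96.2 = 103.8 Myr, so the Statherian was longer.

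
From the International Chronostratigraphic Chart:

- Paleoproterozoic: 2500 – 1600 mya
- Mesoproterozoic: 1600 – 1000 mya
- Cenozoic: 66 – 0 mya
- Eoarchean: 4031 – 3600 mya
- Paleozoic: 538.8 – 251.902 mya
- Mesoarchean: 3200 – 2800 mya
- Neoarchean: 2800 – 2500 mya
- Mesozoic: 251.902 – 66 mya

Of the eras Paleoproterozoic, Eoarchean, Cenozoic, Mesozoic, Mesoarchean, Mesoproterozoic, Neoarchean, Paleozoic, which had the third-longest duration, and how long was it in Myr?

Start − end for each: Paleoproterozoic 2500 − 1600 = 900; Eoarchean 4031 − 3600 = 431; Cenozoic 66 − 0 = 66; Mesozoic 251.902 − 66 = 185.902; Mesoarchean 3200 − 2800 = 400; Mesoproterozoic 1600 − 1000 = 600; Neoarchean 2800 − 2500 = 300; Paleozoic 538.8 − 251.902 = 286.898.
Ranking these from longest: Paleoproterozoic > Mesoproterozoic > Eoarchean > Mesoarchean > Neoarchean > Paleozoic > Mesozoic > Cenozoic.
Position 3 in that ranking is Eoarchean, which lasted 431 Myr.

Eoarchean, 431 million years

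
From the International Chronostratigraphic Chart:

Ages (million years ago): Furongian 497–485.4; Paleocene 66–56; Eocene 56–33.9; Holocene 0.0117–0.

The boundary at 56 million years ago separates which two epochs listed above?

Paleocene and Eocene

The Paleocene ends at 56 million years ago and the Eocene begins at 56 million years ago, so they share that boundary.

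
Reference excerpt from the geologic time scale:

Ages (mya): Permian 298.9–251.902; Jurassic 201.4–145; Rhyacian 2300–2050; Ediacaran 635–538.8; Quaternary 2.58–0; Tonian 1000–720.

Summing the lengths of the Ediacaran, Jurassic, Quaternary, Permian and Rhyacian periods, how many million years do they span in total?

452.178 million years

Duration is start − end for each: (635 − 538.8) + (201.4 − 145) + (2.58 − 0) + (298.9 − 251.902) + (2300 − 2050).
That is 96.2 + 56.4 + 2.58 + 46.998 + 250, which totals 452.178 million years.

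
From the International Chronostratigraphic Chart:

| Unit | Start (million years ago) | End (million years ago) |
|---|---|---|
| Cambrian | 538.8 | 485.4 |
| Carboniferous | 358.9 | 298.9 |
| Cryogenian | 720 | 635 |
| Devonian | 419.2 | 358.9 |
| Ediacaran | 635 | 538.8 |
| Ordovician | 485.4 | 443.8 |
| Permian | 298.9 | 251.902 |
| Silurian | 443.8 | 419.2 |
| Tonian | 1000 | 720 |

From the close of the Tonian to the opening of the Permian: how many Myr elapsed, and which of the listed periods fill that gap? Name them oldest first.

421.1 million years; Cryogenian, Ediacaran, Cambrian, Ordovician, Silurian, Devonian, Carboniferous

The Tonian closes at 720 Ma and the Permian opens at 298.9 Ma, so the interval is 720 − 298.9 = 421.1 Myr.
A period fits inside if it starts at or after 720 Ma and ends at or before 298.9 Ma; oldest first that gives Cryogenian, Ediacaran, Cambrian, Ordovician, Silurian, Devonian, Carboniferous.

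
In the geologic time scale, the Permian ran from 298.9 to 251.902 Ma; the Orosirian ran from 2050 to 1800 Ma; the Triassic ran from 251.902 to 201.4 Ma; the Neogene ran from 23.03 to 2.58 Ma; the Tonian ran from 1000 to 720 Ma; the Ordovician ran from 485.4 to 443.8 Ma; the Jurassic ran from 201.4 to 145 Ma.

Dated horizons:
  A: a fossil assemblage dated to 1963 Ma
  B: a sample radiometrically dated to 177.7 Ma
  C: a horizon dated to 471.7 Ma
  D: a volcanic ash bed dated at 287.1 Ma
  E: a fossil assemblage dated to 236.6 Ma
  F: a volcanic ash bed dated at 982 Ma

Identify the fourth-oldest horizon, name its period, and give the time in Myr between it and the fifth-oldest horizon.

D, in the Permian; 50.5 million years to E

Sorted oldest-first by Ma: A (1963), F (982), C (471.7), D (287.1), E (236.6), B (177.7).
The fourth oldest is D at 287.1 Ma, which lies in 298.9–251.902 Ma: the Permian.
The fifth oldest is E at 236.6 Ma; separation = |287.1 − 236.6| = 50.5 Myr.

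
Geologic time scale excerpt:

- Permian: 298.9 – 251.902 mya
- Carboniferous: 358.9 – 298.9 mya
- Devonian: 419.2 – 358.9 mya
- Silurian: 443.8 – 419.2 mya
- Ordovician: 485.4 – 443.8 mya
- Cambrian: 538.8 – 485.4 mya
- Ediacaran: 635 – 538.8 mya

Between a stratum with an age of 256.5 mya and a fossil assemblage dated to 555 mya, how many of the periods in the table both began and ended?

5

555 Ma sits inside the Ediacaran (635–538.8) and 256.5 Ma inside the Permian (298.9–251.902); neither of those is wholly between the two dates.
The listed periods lying completely between them are Cambrian, Ordovician, Silurian, Devonian, Carboniferous — 5 in all.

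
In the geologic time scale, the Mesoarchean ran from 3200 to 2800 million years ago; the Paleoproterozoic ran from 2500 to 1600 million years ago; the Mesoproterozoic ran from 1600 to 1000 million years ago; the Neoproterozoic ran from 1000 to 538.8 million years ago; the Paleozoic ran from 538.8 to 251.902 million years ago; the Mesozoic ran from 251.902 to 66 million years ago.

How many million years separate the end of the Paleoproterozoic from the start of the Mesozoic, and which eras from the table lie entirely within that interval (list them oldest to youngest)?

End of Paleoproterozoic = 1600 Ma; start of Mesozoic = 251.902 Ma.
Gap = 1600 − 251.902 = 1348.098 Myr.
Eras wholly inside 1600–251.902 Ma: Mesoproterozoic (1600–1000), Neoproterozoic (1000–538.8), Paleozoic (538.8–251.902).

1348.098 million years; Mesoproterozoic, Neoproterozoic, Paleozoic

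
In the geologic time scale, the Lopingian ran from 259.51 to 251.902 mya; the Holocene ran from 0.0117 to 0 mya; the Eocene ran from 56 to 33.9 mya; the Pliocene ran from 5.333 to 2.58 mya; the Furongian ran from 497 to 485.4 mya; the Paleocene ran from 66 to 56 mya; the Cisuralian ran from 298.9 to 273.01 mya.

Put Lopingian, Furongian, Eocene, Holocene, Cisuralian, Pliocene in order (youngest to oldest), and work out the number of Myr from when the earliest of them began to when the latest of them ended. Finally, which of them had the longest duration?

Holocene, Pliocene, Eocene, Lopingian, Cisuralian, Furongian; total span 497 Myr; longest is Cisuralian

Start ages (Ma): Furongian 497, Cisuralian 298.9, Lopingian 259.51, Eocene 56, Pliocene 5.333, Holocene 0.0117.
Ordered youngest to oldest: Holocene, Pliocene, Eocene, Lopingian, Cisuralian, Furongian.
Span = 497 − 0 = 497 Myr.
Durations: Furongian 11.6, Holocene 0.0117, Lopingian 7.608, Eocene 22.1, Pliocene 2.753, Cisuralian 25.89 → longest is Cisuralian (25.89 Myr).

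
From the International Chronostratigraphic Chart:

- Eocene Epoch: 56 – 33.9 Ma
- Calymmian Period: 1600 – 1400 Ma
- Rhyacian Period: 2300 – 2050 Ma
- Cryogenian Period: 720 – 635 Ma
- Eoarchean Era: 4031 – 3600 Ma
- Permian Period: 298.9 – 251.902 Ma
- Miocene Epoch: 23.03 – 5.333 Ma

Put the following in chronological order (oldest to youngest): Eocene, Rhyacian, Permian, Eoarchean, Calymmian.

Sorting by start age (descending Ma, since larger Ma = older): Eoarchean start 4031, Rhyacian start 2300, Calymmian start 1600, Permian start 298.9, Eocene start 56.

Eoarchean, Rhyacian, Calymmian, Permian, Eocene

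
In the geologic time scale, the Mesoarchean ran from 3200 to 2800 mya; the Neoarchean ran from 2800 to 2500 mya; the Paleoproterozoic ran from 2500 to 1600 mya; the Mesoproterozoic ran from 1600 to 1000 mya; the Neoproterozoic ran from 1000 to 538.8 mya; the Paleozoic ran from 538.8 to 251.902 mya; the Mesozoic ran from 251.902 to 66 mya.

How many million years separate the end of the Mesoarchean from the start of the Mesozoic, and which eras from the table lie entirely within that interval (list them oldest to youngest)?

2548.098 million years; Neoarchean, Paleoproterozoic, Mesoproterozoic, Neoproterozoic, Paleozoic

End of Mesoarchean = 2800 Ma; start of Mesozoic = 251.902 Ma.
Gap = 2800 − 251.902 = 2548.098 Myr.
Eras wholly inside 2800–251.902 Ma: Neoarchean (2800–2500), Paleoproterozoic (2500–1600), Mesoproterozoic (1600–1000), Neoproterozoic (1000–538.8), Paleozoic (538.8–251.902).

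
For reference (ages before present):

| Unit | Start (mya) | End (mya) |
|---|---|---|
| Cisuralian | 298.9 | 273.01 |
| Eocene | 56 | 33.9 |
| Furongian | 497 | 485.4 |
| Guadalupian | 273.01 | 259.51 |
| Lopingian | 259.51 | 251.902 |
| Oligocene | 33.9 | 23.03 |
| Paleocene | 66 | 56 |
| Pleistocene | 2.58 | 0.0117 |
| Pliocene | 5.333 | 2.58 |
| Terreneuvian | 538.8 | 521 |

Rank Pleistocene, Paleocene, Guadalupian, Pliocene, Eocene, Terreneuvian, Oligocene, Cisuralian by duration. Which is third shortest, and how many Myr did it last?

Durations: Pleistocene 2.5683; Paleocene 10; Guadalupian 13.5; Pliocene 2.753; Eocene 22.1; Terreneuvian 17.8; Oligocene 10.87; Cisuralian 25.89 Myr.
Sorted shortest-first: Pleistocene (2.5683), Pliocene (2.753), Paleocene (10), Oligocene (10.87), Guadalupian (13.5), Terreneuvian (17.8), Eocene (22.1), Cisuralian (25.89).
The third shortest is Paleocene at 10 Myr.

Paleocene, 10 million years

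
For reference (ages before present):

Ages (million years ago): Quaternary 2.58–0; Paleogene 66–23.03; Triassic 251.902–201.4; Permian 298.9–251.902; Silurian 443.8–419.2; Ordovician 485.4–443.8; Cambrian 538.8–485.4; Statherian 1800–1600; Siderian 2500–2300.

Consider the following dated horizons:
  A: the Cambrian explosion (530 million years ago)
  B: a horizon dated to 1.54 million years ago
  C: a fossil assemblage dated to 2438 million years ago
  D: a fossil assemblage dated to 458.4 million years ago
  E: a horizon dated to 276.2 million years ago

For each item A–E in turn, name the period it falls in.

A: 530 Ma lies in 538.8–485.4 Ma, so Cambrian.
B: 1.54 Ma lies in 2.58–0 Ma, so Quaternary.
C: 2438 Ma lies in 2500–2300 Ma, so Siderian.
D: 458.4 Ma lies in 485.4–443.8 Ma, so Ordovician.
E: 276.2 Ma lies in 298.9–251.902 Ma, so Permian.

A — Cambrian; B — Quaternary; C — Siderian; D — Ordovician; E — Permian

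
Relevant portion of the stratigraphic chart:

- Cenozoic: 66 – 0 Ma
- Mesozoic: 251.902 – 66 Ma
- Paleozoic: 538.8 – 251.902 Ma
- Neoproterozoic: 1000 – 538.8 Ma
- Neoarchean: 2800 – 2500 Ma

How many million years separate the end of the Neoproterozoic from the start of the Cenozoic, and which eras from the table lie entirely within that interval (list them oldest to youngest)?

The Neoproterozoic closes at 538.8 Ma and the Cenozoic opens at 66 Ma, so the interval is 538.8 − 66 = 472.8 Myr.
An era fits inside if it starts at or after 538.8 Ma and ends at or before 66 Ma; oldest first that gives Paleozoic, Mesozoic.

472.8 million years; Paleozoic, Mesozoic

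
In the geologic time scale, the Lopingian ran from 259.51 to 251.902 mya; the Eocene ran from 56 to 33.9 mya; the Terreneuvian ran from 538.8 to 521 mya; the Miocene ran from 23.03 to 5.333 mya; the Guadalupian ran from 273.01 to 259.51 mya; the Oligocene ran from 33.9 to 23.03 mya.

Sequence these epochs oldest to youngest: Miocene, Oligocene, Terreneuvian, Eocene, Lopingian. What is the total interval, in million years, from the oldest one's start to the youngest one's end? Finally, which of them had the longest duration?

Terreneuvian → Lopingian → Eocene → Oligocene → Miocene; total span 533.467 Myr; longest is Eocene

From the excerpt: Miocene 23.03–5.333; Oligocene 33.9–23.03; Terreneuvian 538.8–521; Eocene 56–33.9; Lopingian 259.51–251.902 (Ma).
Larger Ma is earlier, so the oldest is Terreneuvian and the youngest is Miocene; oldest to youngest: Terreneuvian, Lopingian, Eocene, Oligocene, Miocene.
Oldest start 538.8 minus youngest end 5.333 gives 533.467 Myr overall.
Individual lengths (start − end): Oligocene 10.87; Lopingian 7.608; Eocene 22.1; Miocene 17.697; Terreneuvian 17.8. The largest is Eocene at 22.1 Myr.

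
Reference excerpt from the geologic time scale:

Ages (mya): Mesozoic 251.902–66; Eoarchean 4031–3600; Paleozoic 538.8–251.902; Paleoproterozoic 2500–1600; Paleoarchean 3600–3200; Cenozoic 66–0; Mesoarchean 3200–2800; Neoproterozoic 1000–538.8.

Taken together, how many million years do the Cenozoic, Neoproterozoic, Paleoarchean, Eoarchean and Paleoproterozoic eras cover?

Each duration: Cenozoic = 66; Neoproterozoic = 461.2; Paleoarchean = 400; Eoarchean = 431; Paleoproterozoic = 900.
Sum: 66 + 461.2 + 400 + 431 + 900 = 2258.2 Myr.

2258.2 million years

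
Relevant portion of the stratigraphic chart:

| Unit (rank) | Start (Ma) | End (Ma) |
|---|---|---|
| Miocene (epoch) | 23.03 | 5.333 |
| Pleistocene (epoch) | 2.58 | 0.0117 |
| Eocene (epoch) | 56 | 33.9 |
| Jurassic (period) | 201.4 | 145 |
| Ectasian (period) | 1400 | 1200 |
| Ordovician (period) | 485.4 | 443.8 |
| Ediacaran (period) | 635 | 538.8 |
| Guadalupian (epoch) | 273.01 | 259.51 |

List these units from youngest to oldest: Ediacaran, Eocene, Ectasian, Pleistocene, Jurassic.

Pleistocene, Eocene, Jurassic, Ediacaran, Ectasian

Sorting by start age (ascending Ma, since larger Ma = older): Pleistocene start 2.58, Eocene start 56, Jurassic start 201.4, Ediacaran start 635, Ectasian start 1400.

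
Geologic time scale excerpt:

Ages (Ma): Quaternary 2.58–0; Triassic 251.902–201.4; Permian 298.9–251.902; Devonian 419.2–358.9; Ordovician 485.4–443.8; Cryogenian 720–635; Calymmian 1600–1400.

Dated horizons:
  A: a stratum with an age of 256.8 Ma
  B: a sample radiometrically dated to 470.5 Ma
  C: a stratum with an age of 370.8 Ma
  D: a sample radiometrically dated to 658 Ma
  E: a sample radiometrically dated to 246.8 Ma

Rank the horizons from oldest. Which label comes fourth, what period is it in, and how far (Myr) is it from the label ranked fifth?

Sorted oldest-first by Ma: D (658), B (470.5), C (370.8), A (256.8), E (246.8).
The fourth oldest is A at 256.8 Ma, which lies in 298.9–251.902 Ma: the Permian.
The fifth oldest is E at 246.8 Ma; separation = |256.8 − 246.8| = 10 Myr.

A, in the Permian; 10 million years to E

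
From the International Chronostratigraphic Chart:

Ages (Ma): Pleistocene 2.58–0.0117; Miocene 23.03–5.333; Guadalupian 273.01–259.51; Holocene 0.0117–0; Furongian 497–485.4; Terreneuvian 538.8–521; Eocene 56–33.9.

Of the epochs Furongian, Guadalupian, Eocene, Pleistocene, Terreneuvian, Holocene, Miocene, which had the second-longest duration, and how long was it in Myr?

Terreneuvian, 17.8 million years

Start − end for each: Furongian 497 − 485.4 = 11.6; Guadalupian 273.01 − 259.51 = 13.5; Eocene 56 − 33.9 = 22.1; Pleistocene 2.58 − 0.0117 = 2.5683; Terreneuvian 538.8 − 521 = 17.8; Holocene 0.0117 − 0 = 0.0117; Miocene 23.03 − 5.333 = 17.697.
Ranking these from longest: Eocene > Terreneuvian > Miocene > Guadalupian > Furongian > Pleistocene > Holocene.
Position 2 in that ranking is Terreneuvian, which lasted 17.8 Myr.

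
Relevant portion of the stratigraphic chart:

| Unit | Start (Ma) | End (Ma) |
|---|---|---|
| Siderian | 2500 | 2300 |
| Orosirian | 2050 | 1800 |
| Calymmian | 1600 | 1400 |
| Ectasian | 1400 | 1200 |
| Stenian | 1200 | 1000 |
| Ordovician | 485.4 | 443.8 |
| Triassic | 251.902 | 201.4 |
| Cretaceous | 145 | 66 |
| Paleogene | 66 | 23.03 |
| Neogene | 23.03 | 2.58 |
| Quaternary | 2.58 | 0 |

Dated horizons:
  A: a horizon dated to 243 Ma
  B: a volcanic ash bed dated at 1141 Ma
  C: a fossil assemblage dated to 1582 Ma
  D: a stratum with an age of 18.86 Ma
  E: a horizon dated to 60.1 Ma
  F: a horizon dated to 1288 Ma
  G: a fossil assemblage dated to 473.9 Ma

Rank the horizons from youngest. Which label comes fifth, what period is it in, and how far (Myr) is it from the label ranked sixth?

Smaller Ma means younger, so youngest first: D 18.86 < E 60.1 < A 243 < G 473.9 < B 1141 < F 1288 < C 1582.
Counting 5 along gives B (1141 Ma); the excerpt puts that inside the Stenian, 1200–1000 Ma.
Next in line is F (1288 Ma), and 1288 − 1141 = 147 Myr.

B, in the Stenian; 147 million years to F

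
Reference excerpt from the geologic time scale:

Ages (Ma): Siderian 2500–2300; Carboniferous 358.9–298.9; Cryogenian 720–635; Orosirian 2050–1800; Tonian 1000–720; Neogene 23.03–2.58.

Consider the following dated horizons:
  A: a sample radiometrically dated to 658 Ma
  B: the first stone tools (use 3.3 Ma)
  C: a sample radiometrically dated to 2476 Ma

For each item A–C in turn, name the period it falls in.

Match each age against the start–end ranges in the excerpt: A = 658 Ma → Cryogenian (720–635); B = 3.3 Ma → Neogene (23.03–2.58); C = 2476 Ma → Siderian (2500–2300).

A — Cryogenian; B — Neogene; C — Siderian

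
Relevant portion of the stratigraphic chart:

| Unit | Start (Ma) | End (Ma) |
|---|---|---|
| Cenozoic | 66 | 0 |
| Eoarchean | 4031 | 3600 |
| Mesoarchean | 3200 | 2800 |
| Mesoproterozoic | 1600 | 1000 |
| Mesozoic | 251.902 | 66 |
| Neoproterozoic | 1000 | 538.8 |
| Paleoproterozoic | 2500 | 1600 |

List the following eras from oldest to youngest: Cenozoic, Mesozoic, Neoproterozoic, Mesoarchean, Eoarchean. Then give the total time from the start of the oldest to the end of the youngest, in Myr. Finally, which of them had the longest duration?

Eoarchean → Mesoarchean → Neoproterozoic → Mesozoic → Cenozoic; total span 4031 Myr; longest is Neoproterozoic

Start ages (Ma): Eoarchean 4031, Mesoarchean 3200, Neoproterozoic 1000, Mesozoic 251.902, Cenozoic 66.
Ordered oldest to youngest: Eoarchean, Mesoarchean, Neoproterozoic, Mesozoic, Cenozoic.
Span = 4031 − 0 = 4031 Myr.
Durations: Mesozoic 185.902, Cenozoic 66, Eoarchean 431, Neoproterozoic 461.2, Mesoarchean 400 → longest is Neoproterozoic (461.2 Myr).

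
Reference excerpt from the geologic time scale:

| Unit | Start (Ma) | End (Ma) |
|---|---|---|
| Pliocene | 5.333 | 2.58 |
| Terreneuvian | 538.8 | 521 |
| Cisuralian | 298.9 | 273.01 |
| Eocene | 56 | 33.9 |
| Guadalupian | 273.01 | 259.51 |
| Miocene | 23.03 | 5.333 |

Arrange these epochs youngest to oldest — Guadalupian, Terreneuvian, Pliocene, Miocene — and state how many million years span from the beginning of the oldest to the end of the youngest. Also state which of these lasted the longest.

Pliocene, Miocene, Guadalupian, Terreneuvian; total span 536.22 Myr; longest is Terreneuvian

Start ages (Ma): Terreneuvian 538.8, Guadalupian 273.01, Miocene 23.03, Pliocene 5.333.
Ordered youngest to oldest: Pliocene, Miocene, Guadalupian, Terreneuvian.
Span = 538.8 − 2.58 = 536.22 Myr.
Durations: Miocene 17.697, Terreneuvian 17.8, Guadalupian 13.5, Pliocene 2.753 → longest is Terreneuvian (17.8 Myr).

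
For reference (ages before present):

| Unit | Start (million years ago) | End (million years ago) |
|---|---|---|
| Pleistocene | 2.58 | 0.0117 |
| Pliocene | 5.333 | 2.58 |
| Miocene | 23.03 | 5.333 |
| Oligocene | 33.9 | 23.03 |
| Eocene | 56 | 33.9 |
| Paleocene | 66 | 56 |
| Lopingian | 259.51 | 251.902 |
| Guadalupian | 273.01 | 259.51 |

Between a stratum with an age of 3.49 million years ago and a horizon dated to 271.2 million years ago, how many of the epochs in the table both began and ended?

271.2 Ma sits inside the Guadalupian (273.01–259.51) and 3.49 Ma inside the Pliocene (5.333–2.58); neither of those is wholly between the two dates.
The listed epochs lying completely between them are Lopingian, Paleocene, Eocene, Oligocene, Miocene — 5 in all.

5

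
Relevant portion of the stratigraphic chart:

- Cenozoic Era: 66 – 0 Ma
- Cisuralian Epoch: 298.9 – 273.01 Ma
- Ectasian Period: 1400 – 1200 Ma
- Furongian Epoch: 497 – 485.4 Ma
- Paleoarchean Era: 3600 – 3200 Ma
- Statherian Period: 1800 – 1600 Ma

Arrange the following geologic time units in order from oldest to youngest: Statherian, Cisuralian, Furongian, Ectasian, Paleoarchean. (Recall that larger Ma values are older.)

Sorting by start age (descending Ma, since larger Ma = older): Paleoarchean began 3600, Statherian began 1800, Ectasian began 1400, Furongian began 497, Cisuralian began 298.9.

Paleoarchean, Statherian, Ectasian, Furongian, Cisuralian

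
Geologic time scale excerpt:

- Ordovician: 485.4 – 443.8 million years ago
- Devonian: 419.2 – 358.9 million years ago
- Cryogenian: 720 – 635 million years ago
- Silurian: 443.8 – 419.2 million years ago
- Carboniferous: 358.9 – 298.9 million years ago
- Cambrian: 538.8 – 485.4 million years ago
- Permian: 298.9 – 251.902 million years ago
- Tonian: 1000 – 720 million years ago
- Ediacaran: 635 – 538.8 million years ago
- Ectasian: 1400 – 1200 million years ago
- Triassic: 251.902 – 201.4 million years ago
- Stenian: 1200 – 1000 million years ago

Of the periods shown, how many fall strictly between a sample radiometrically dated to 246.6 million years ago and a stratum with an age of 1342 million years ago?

The older date is 1342 Ma and the younger is 246.6 Ma.
Periods with start < 1342 and end > 246.6 Ma: Stenian (1200–1000), Tonian (1000–720), Cryogenian (720–635), Ediacaran (635–538.8), Cambrian (538.8–485.4), Ordovician (485.4–443.8), Silurian (443.8–419.2), Devonian (419.2–358.9), Carboniferous (358.9–298.9), Permian (298.9–251.902).
That is 10 complete periods.

10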